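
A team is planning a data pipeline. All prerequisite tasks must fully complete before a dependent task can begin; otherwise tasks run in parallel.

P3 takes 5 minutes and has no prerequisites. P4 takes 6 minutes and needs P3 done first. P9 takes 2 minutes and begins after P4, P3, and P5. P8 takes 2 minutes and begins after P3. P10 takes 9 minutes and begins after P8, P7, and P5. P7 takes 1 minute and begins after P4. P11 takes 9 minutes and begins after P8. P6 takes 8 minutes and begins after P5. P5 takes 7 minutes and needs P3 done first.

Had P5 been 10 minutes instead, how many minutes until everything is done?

As given, the longest chain is P3→P5→P10 = 5+7+9 = 21, so the finish is 21 minutes.
Since P5 is critical, the +3 change carries straight to that chain (now 24 minutes).
No other chain overtakes it, so the finish is 24 minutes.

24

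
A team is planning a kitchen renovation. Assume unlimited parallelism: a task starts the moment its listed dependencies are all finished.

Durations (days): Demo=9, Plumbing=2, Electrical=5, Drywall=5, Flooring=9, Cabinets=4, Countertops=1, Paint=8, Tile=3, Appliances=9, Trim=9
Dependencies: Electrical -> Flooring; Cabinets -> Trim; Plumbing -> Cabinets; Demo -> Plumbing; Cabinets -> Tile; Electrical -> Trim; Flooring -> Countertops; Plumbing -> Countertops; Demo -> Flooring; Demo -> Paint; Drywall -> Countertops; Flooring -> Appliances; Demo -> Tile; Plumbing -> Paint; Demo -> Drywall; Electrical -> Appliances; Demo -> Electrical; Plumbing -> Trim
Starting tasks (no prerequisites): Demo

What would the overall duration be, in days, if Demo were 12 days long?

Actual critical path: Demo→Electrical→Flooring→Appliances = 9+5+9+9 = 32 ⇒ 32 days.
Demo is on the critical path; changing it to 12 makes that path 35 days.
No other chain overtakes it, so the finish is 35 days.

35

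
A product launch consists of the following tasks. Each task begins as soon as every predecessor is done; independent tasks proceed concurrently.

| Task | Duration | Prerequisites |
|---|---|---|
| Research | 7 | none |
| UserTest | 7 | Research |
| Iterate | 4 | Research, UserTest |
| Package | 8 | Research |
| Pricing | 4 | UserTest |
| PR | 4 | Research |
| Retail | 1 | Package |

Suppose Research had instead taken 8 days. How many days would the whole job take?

19

Critical path before the change: Research→UserTest→Iterate = 7+7+4 = 18 giving 18 days.
Since Research is critical, the +1 change carries straight to that chain (now 19 days).
That remains the longest chain; total 19 days.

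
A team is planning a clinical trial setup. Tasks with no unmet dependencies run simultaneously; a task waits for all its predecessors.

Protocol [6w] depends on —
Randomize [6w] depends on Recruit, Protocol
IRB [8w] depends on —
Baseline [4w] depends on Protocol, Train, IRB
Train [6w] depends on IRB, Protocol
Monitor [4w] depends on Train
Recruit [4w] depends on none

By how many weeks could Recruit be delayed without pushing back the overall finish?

8

The longest chain is IRB→Train→Baseline = 8+6+4 = 18; overall finish 18 weeks.
Longest path through Recruit: 10 weeks (earliest finish 4, latest finish 12).
Float = 18 − 10 = 8.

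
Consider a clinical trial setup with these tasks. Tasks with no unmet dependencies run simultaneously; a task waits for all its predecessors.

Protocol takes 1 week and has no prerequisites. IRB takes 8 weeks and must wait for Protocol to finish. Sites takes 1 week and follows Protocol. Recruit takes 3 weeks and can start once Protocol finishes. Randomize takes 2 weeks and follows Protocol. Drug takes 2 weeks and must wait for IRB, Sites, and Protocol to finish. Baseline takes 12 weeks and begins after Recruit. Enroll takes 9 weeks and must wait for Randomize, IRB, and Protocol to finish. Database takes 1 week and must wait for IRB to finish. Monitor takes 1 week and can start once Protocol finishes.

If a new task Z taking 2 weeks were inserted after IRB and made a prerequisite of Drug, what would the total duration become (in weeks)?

Originally the plan takes 18 weeks.
With Z inserted, Drug now waits for max(IRB, Sites, Protocol, Z).
New critical path: Protocol→IRB→Enroll = 1+8+9 = 18 ⇒ 18 weeks.

18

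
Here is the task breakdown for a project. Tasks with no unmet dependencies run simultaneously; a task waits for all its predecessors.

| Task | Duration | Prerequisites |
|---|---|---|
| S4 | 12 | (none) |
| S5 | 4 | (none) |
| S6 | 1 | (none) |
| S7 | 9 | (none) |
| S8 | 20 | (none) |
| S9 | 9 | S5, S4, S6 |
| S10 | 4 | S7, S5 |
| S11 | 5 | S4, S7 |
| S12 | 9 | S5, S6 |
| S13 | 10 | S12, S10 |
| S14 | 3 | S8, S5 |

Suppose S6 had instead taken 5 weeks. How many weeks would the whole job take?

The binding path is S5→S12→S13 = 4+9+10 = 23; finish at 23 weeks.
The longest path through S6 is only 20 weeks, so S6 has float 3.
The binding chain switches to S6→S12→S13 = 5+9+10 = 24; finish 24 weeks.

24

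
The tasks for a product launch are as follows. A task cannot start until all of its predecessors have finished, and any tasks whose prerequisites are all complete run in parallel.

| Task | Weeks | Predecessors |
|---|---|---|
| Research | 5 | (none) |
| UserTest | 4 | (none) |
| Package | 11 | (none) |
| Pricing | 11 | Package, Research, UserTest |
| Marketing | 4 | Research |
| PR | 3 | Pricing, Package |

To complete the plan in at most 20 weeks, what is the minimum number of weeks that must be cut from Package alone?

Current finish: 25 weeks; target: 20.
Package is on every critical path, so each week cut from Package cuts the finish by one (this holds down to a finish of 19).
Need 25 − 20 = 5 weeks off Package → Package becomes 6 weeks, finish becomes 20.

5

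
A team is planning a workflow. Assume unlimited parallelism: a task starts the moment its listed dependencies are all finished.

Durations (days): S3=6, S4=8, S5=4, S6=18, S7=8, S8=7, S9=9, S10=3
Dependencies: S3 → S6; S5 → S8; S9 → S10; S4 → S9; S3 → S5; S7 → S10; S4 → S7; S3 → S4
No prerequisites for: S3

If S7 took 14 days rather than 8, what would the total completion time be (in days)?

The binding path is S3→S4→S9→S10 = 6+8+9+3 = 26; finish at 26 days.
S7 has 1 day of float (longest path through it is 25).
New critical path: S3→S4→S7→S10 = 6+8+14+3 = 31 ⇒ 31 days.

31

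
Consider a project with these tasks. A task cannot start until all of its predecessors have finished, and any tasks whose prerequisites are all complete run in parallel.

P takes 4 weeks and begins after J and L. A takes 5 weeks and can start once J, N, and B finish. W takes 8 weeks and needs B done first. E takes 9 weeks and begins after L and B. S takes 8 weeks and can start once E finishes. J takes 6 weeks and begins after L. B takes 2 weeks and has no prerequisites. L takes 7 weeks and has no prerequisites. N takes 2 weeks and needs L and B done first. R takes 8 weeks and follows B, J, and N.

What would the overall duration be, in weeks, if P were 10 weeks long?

24

Critical path before the change: L→E→S = 7+9+8 = 24 giving 24 weeks.
The longest path through P is only 17 weeks, so P has float 7.
That remains the longest chain; total 24 weeks.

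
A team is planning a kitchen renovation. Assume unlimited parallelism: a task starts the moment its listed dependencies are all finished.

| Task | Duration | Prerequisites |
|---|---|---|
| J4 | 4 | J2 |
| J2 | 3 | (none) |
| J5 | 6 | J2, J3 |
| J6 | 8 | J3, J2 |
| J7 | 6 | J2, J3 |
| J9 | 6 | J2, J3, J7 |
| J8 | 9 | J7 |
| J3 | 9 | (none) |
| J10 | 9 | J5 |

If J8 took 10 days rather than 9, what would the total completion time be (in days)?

25

Critical path before the change: J3→J7→J8 = 9+6+9 = 24 giving 24 days.
J8 is on the critical path; changing it to 10 makes that path 25 days.
That remains the longest chain; total 25 days.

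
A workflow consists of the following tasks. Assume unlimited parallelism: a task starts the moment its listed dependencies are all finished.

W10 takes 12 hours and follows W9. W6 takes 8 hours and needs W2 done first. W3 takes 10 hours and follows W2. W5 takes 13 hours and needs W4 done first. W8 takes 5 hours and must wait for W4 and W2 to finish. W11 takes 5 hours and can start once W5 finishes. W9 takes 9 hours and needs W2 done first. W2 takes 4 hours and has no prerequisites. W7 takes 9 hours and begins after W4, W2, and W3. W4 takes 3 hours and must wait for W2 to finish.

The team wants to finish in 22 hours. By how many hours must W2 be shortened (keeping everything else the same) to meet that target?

Current finish: 25 hours; target: 22.
W2 is on every critical path, so each hour cut from W2 cuts the finish by one (this holds down to a finish of 22).
Need 25 − 22 = 3 hours off W2 → W2 becomes 1 hour, finish becomes 22.

3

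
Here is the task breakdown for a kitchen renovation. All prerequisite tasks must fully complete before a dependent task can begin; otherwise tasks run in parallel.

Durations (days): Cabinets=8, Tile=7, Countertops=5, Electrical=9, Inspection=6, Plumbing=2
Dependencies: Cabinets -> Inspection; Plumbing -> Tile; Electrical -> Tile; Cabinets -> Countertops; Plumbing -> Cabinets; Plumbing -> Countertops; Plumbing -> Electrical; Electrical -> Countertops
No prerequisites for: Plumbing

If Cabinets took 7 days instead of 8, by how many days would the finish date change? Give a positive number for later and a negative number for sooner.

0

Critical path before the change: Plumbing→Electrical→Tile = 2+9+7 = 18 giving 18 days.
The longest path through Cabinets is only 16 days, so Cabinets has float 2.
No other chain overtakes it, so the finish is 18 days.
Change in finish: 18 − 18 = +0 days.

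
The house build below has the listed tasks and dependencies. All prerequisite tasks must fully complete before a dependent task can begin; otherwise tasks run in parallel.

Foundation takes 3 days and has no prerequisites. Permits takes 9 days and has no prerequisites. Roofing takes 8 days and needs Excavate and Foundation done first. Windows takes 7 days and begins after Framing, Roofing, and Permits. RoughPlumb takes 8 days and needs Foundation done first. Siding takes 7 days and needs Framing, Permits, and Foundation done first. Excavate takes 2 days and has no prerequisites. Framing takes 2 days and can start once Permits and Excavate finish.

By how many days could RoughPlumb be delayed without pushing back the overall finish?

Critical path: Permits→Framing→Windows = 9+2+7 = 18, so the finish is 18 days.
Longest path through RoughPlumb: 11 days (earliest finish 11, latest finish 18).
Slack of RoughPlumb = 10 − 3 = 7 days.

7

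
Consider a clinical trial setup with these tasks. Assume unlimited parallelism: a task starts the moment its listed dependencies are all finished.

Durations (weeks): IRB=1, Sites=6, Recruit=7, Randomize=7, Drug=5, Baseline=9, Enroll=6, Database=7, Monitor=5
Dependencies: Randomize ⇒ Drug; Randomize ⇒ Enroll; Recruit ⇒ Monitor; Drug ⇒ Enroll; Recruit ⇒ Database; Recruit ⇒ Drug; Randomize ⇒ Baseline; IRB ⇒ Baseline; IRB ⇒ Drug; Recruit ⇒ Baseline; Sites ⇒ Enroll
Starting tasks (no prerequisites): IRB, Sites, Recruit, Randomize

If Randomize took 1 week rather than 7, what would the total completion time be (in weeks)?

18

Actual critical path: Randomize→Drug→Enroll = 7+5+6 = 18 ⇒ 18 weeks.
Since Randomize is critical, the -6 change carries straight to that chain (now 12 weeks).
The binding chain switches to Recruit→Drug→Enroll = 7+5+6 = 18; finish 18 weeks.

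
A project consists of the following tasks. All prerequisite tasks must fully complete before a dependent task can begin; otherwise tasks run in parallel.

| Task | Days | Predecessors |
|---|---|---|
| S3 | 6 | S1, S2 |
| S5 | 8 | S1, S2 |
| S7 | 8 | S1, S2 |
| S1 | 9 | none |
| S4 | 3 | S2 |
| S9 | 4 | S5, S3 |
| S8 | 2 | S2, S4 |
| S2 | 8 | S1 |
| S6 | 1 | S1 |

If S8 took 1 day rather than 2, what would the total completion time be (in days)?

Critical path before the change: S1→S2→S5→S9 = 9+8+8+4 = 29 giving 29 days.
S8 has 7 days of float (longest path through it is 22).
That remains the longest chain; total 29 days.

29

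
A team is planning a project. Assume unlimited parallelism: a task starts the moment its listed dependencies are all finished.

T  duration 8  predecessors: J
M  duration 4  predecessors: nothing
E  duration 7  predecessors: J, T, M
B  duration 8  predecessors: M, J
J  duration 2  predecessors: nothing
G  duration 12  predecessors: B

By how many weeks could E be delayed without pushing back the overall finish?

7

The longest chain is M→B→G = 4+8+12 = 24; overall finish 24 weeks.
Longest path through E: 17 weeks (earliest finish 17, latest finish 24).
Float = 24 − 17 = 7.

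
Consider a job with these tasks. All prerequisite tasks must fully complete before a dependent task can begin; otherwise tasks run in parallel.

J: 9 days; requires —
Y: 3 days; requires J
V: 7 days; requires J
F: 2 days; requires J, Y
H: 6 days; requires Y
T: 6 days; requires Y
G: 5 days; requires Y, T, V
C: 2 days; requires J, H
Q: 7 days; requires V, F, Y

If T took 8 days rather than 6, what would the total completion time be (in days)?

25

The binding path is J→Y→T→G = 9+3+6+5 = 23; finish at 23 days.
T lies on that path, so at 8 days the path becomes 25 days.
The critical path is still J→Y→T→G; finish is now 25 days.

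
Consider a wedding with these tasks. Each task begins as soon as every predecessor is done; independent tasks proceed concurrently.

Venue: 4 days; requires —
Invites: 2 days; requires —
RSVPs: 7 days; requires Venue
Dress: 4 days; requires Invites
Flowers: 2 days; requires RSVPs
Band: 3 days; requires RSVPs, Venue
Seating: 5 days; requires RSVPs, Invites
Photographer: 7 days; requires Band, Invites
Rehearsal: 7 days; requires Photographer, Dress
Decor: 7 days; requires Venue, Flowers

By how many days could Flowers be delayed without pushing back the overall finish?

8

The longest chain is Venue→RSVPs→Band→Photographer→Rehearsal = 4+7+3+7+7 = 28; overall finish 28 days.
Longest path through Flowers: 20 days (earliest finish 13, latest finish 21).
So Flowers can slip 21 − 13 = 8 days.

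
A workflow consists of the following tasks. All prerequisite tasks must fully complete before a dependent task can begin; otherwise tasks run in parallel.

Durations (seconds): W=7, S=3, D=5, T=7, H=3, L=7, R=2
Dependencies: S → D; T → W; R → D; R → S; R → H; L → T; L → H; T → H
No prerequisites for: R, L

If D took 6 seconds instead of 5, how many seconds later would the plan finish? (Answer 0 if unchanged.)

0

Critical path before the change: L→T→W = 7+7+7 = 21 giving 21 seconds.
The longest path through D is only 10 seconds, so D has float 11.
The critical path is still L→T→W; finish is now 21 seconds.
Change in finish: 21 − 21 = +0 seconds.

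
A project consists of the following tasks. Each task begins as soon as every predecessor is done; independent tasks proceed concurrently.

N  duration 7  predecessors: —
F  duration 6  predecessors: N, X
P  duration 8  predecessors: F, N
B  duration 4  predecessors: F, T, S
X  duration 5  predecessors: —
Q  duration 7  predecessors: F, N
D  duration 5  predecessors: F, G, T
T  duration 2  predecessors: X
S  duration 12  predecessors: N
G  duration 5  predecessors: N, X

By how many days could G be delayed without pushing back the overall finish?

6

Critical path: N→S→B = 7+12+4 = 23, so the finish is 23 days.
The longest chain containing G totals 17 days.
Float = 23 − 17 = 6.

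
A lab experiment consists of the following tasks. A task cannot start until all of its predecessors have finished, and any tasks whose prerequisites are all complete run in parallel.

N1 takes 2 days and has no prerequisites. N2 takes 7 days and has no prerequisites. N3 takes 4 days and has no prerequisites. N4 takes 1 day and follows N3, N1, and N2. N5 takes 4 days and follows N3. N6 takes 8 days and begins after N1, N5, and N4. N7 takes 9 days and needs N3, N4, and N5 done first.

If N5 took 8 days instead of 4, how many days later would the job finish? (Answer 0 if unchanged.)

4

Actual critical path: N3→N5→N7 = 4+4+9 = 17 ⇒ 17 days.
N5 is on the critical path; changing it to 8 makes that path 21 days.
No other chain overtakes it, so the finish is 21 days.
Change in finish: 21 − 17 = +4 days.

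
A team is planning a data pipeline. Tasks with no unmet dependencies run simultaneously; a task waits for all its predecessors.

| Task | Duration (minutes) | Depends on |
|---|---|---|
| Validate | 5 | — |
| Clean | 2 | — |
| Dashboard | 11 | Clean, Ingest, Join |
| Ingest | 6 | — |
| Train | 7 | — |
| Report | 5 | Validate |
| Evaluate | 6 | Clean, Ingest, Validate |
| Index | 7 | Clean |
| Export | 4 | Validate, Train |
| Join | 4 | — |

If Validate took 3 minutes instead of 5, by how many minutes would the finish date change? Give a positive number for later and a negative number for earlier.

0

The binding path is Ingest→Dashboard = 6+11 = 17; finish at 17 minutes.
Validate has 6 minutes of float (longest path through it is 11).
The critical path is still Ingest→Dashboard; finish is now 17 minutes.
Change in finish: 17 − 17 = +0 minutes.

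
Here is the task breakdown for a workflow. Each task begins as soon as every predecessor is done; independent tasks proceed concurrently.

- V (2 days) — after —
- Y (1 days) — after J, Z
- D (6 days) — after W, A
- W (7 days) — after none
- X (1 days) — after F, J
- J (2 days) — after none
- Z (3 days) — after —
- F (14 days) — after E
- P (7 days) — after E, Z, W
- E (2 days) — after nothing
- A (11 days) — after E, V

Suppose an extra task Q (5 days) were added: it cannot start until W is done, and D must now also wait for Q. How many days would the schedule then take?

Originally the schedule takes 19 days.
With Q inserted, D now waits for max(W, A, Q).
New critical path: V→A→D = 2+11+6 = 19 ⇒ 19 days.

19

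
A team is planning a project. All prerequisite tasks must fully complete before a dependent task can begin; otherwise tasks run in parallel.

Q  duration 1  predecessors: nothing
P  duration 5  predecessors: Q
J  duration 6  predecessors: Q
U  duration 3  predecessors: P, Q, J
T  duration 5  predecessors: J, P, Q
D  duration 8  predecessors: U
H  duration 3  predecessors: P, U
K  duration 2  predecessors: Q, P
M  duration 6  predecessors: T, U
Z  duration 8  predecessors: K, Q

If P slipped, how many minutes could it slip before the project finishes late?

Q→J→U→D = 1+6+3+8 = 18 sets the makespan at 18 minutes.
Longest path through P: 17 minutes (earliest finish 6, latest finish 7).
Slack of P = 2 − 1 = 1 minute.

1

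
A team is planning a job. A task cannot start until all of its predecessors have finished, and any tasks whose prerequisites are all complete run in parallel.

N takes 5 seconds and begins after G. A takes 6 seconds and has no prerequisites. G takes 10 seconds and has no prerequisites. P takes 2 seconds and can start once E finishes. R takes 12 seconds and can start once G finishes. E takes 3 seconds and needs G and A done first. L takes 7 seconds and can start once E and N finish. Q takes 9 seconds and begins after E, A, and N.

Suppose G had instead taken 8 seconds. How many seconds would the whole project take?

As given, the longest chain is G→N→Q = 10+5+9 = 24, so the finish is 24 seconds.
G lies on that path, so at 8 seconds the path becomes 22 seconds.
No other chain overtakes it, so the finish is 22 seconds.

22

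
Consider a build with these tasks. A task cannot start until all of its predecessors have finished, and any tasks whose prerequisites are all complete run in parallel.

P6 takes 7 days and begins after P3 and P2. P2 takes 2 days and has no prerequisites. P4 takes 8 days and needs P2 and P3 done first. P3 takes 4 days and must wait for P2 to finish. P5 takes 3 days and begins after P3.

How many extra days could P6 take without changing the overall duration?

1

The longest chain is P2→P3→P4 = 2+4+8 = 14; overall finish 14 days.
Longest path through P6: 13 days (earliest finish 13, latest finish 14).
So P6 can slip 14 − 13 = 1 day.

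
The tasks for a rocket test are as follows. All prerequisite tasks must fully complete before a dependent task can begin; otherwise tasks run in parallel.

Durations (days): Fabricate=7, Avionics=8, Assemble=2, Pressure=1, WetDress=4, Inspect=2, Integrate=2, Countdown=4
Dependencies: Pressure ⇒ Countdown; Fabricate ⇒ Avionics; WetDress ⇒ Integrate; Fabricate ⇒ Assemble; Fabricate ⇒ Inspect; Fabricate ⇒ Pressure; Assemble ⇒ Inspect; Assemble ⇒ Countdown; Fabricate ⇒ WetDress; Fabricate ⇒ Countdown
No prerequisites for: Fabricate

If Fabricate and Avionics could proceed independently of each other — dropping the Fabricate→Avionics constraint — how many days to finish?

13

With the dependency in place, Fabricate→Avionics = 7+8 = 15 sets the finish at 15 days.
Without Fabricate→Avionics, Avionics's earliest start moves from 7 to 0.
New critical path: Fabricate→Assemble→Countdown = 7+2+4 = 13 ⇒ 13 days.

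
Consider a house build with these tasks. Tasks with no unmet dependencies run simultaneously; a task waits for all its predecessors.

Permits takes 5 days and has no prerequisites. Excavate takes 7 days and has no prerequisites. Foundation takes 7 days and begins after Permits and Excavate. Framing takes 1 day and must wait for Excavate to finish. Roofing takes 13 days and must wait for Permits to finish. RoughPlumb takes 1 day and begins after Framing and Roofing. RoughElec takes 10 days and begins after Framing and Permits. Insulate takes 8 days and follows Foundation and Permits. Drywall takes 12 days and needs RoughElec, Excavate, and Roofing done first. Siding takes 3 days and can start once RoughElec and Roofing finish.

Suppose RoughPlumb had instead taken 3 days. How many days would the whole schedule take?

Critical path before the change: Permits→Roofing→Drywall = 5+13+12 = 30 giving 30 days.
RoughPlumb has 11 days of float (longest path through it is 19).
The critical path is still Permits→Roofing→Drywall; finish is now 30 days.

30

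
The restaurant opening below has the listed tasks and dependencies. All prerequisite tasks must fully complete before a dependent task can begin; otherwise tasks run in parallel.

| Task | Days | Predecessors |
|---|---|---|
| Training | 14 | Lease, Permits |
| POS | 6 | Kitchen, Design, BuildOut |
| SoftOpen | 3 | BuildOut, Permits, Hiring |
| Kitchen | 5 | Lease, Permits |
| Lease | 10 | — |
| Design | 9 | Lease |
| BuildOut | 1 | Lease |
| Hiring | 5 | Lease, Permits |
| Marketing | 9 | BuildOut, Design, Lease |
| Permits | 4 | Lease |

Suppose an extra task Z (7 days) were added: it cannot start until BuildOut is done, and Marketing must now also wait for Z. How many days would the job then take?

28

Originally the job takes 28 days.
With Z inserted, Marketing now waits for max(BuildOut, Design, Lease, Z).
New critical path: Lease→Permits→Training = 10+4+14 = 28 ⇒ 28 days.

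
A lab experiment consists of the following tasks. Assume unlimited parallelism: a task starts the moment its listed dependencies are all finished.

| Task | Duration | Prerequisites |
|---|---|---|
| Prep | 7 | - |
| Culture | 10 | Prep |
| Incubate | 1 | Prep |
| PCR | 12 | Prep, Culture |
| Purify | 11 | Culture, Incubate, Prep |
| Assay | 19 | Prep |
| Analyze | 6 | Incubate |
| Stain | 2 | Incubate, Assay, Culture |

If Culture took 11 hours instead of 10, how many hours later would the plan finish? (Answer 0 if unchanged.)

Baseline: Prep→Culture→PCR = 7+10+12 = 29 → 29 hours.
Culture is on the critical path; changing it to 11 makes that path 30 hours.
The critical path is still Prep→Culture→PCR; finish is now 30 hours.
Change in finish: 30 − 29 = +1 hours.

1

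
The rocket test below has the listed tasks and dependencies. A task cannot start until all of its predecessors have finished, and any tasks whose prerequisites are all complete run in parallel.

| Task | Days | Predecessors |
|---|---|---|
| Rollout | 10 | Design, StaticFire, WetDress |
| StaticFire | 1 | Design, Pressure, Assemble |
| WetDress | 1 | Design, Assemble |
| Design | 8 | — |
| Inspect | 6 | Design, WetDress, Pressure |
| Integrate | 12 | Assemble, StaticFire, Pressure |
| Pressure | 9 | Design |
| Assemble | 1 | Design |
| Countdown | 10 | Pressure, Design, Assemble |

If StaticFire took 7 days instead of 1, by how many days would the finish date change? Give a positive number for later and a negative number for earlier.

Baseline: Design→Pressure→StaticFire→Integrate = 8+9+1+12 = 30 → 30 days.
Since StaticFire is critical, the +6 change carries straight to that chain (now 36 days).
No other chain overtakes it, so the finish is 36 days.
Change in finish: 36 − 30 = +6 days.

6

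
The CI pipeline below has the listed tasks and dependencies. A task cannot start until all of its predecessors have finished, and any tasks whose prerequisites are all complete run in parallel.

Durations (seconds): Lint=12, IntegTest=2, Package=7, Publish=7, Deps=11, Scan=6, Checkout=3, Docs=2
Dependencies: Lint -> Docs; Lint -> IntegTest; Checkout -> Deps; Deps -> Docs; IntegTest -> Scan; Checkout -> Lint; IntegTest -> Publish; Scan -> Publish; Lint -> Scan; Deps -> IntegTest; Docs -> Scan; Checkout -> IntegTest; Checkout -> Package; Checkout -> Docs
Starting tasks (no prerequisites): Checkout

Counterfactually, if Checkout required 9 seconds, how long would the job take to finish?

Actual critical path: Checkout→Lint→IntegTest→Scan→Publish = 3+12+2+6+7 = 30 ⇒ 30 seconds.
Checkout is on the critical path; changing it to 9 makes that path 36 seconds.
No other chain overtakes it, so the finish is 36 seconds.

36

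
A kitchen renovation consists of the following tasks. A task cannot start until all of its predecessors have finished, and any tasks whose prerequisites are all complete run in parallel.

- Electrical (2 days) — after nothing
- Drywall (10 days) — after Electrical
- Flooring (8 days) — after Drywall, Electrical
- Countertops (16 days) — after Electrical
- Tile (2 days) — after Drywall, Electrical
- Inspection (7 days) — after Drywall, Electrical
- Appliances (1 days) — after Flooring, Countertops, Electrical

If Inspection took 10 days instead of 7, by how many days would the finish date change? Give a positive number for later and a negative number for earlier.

Baseline: Electrical→Drywall→Flooring→Appliances = 2+10+8+1 = 21 → 21 days.
Inspection is off the critical path — its longest chain is 19 days, giving 2 of slack.
Now Electrical→Drywall→Inspection = 2+10+10 = 22 is longest, so the finish becomes 22 days.
Change in finish: 22 − 21 = +1 days.

1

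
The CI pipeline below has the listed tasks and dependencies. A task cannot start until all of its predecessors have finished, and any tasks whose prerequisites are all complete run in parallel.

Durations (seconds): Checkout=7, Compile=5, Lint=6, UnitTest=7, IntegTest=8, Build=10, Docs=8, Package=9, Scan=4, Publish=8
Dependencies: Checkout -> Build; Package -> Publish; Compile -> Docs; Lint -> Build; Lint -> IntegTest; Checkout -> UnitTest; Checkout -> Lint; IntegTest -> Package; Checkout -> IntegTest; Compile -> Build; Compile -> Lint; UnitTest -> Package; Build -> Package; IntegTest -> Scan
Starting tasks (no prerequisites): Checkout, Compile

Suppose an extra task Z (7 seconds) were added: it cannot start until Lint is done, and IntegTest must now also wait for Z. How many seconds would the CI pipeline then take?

Originally the CI pipeline takes 40 seconds.
With Z inserted, IntegTest now waits for max(Checkout, Lint, Z).
New critical path: Checkout→Lint→Z→IntegTest→Package→Publish = 7+6+7+8+9+8 = 45 ⇒ 45 seconds.

45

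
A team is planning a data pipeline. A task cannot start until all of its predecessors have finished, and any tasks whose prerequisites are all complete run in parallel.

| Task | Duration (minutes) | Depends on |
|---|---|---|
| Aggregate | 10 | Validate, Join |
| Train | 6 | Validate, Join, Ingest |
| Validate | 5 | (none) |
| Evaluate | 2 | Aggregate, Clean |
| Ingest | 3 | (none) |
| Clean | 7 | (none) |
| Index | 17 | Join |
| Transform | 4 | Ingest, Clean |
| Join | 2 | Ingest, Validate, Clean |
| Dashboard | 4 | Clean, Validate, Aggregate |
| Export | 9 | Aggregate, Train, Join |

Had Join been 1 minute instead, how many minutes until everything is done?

27

Critical path before the change: Clean→Join→Aggregate→Export = 7+2+10+9 = 28 giving 28 minutes.
Since Join is critical, the -1 change carries straight to that chain (now 27 minutes).
No other chain overtakes it, so the finish is 27 minutes.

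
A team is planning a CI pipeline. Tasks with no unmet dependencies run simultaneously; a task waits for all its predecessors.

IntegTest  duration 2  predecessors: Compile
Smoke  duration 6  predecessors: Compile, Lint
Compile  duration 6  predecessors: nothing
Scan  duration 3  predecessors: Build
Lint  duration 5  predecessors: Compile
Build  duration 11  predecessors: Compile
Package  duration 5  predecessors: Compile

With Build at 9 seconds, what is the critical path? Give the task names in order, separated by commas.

As given, the longest chain is Compile→Build→Scan = 6+11+3 = 20, so the finish is 20 seconds.
Since Build is critical, the -2 change carries straight to that chain (now 18 seconds).
That remains the longest chain; total 18 seconds.

Compile, Build, Scan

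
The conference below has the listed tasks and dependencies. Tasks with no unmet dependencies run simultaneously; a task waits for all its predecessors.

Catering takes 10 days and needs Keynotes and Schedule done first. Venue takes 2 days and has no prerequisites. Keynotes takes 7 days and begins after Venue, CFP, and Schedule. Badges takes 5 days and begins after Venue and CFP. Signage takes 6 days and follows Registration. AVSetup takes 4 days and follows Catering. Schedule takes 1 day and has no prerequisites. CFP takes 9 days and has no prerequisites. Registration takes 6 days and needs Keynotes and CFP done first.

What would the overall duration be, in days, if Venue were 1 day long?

30

The binding path is CFP→Keynotes→Catering→AVSetup = 9+7+10+4 = 30; finish at 30 days.
Venue has 7 days of float (longest path through it is 23).
That remains the longest chain; total 30 days.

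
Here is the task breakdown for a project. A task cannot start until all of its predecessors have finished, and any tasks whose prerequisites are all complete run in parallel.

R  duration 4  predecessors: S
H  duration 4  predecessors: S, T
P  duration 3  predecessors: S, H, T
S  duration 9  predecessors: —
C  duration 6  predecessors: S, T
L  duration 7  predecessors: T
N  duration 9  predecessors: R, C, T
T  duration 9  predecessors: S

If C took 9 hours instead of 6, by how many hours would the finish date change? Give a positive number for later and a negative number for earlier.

Actual critical path: S→T→C→N = 9+9+6+9 = 33 ⇒ 33 hours.
Since C is critical, the +3 change carries straight to that chain (now 36 hours).
No other chain overtakes it, so the finish is 36 hours.
Change in finish: 36 − 33 = +3 hours.

3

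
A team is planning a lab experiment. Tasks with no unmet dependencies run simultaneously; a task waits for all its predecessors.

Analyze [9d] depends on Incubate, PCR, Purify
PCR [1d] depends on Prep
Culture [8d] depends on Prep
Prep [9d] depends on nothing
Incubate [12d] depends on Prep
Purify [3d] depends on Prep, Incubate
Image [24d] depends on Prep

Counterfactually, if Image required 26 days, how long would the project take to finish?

35

Actual critical path: Prep→Image = 9+24 = 33 ⇒ 33 days.
Image lies on that path, so at 26 days the path becomes 35 days.
The critical path is still Prep→Image; finish is now 35 days.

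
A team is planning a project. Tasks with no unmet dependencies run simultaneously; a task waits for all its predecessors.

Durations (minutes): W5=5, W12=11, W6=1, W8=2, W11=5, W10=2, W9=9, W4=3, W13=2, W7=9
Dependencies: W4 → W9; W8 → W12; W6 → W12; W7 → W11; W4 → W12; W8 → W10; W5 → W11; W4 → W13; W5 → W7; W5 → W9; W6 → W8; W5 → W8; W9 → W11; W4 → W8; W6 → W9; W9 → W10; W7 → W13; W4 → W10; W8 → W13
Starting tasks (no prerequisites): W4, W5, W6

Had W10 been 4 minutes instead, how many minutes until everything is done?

Critical path before the change: W5→W7→W11 = 5+9+5 = 19 giving 19 minutes.
The longest path through W10 is only 16 minutes, so W10 has float 3.
That remains the longest chain; total 19 minutes.

19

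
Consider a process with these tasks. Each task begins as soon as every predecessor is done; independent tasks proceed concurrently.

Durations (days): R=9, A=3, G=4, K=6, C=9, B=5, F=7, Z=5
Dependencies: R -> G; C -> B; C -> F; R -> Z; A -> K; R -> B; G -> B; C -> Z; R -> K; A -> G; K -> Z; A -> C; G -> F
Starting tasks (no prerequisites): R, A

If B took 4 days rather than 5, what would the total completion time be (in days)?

20

Actual critical path: R→G→F = 9+4+7 = 20 ⇒ 20 days.
B has 2 days of float (longest path through it is 18).
That remains the longest chain; total 20 days.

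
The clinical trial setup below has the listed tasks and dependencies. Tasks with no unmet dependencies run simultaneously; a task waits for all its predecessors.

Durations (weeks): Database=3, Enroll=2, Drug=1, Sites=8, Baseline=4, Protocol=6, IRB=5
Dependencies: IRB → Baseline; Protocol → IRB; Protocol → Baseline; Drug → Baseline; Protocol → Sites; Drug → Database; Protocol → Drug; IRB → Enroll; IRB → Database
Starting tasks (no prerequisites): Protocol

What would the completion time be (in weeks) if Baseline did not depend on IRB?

14

Before: longest chain Protocol→IRB→Baseline = 6+5+4 = 15, finish 15.
Without IRB→Baseline, Baseline's earliest start moves from 11 to 7.
After: Protocol→IRB→Database = 6+5+3 = 14 → 14 weeks.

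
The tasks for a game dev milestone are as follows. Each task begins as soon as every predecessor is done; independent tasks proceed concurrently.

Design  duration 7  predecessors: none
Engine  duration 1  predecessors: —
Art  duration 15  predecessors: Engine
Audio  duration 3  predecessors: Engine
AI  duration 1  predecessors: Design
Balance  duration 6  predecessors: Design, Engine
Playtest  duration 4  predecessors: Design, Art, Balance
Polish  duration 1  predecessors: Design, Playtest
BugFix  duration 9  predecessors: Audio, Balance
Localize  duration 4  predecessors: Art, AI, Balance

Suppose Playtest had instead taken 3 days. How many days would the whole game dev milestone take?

Actual critical path: Design→Balance→BugFix = 7+6+9 = 22 ⇒ 22 days.
The longest path through Playtest is only 21 days, so Playtest has float 1.
The critical path is still Design→Balance→BugFix; finish is now 22 days.

22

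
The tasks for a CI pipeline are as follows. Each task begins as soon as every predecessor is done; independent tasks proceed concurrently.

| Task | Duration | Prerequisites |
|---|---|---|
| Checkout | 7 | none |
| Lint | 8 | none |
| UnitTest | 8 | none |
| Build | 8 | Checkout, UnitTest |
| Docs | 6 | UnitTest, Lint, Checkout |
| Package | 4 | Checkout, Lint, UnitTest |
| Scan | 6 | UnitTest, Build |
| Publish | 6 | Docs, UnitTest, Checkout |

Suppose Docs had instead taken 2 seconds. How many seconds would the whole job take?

22

Critical path before the change: UnitTest→Build→Scan = 8+8+6 = 22 giving 22 seconds.
Docs is off the critical path — its longest chain is 20 seconds, giving 2 of slack.
That remains the longest chain; total 22 seconds.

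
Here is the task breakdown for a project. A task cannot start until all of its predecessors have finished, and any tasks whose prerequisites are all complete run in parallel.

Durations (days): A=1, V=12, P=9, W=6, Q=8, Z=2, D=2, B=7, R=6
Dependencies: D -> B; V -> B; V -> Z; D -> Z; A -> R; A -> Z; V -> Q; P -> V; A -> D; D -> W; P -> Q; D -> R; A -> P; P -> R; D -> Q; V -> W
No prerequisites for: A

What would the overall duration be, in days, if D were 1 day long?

Critical path before the change: A→P→V→Q = 1+9+12+8 = 30 giving 30 days.
The longest path through D is only 11 days, so D has float 19.
No other chain overtakes it, so the finish is 30 days.

30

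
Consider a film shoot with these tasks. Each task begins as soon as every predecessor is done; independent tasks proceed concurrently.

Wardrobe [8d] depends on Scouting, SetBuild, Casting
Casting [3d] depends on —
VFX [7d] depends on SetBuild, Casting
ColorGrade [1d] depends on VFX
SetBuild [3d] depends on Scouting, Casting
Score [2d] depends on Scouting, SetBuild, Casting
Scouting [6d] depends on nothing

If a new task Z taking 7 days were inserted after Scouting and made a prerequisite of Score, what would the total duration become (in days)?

17

Originally the project takes 17 days.
With Z inserted, Score now waits for max(Scouting, SetBuild, Casting, Z).
New critical path: Scouting→SetBuild→Wardrobe = 6+3+8 = 17 ⇒ 17 days.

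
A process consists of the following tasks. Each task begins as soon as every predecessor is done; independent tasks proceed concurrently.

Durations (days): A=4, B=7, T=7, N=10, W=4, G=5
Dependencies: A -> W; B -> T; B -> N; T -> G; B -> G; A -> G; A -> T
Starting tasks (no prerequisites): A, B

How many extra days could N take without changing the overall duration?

Critical path: B→T→G = 7+7+5 = 19, so the finish is 19 days.
The longest chain containing N totals 17 days.
Float = 19 − 17 = 2.

2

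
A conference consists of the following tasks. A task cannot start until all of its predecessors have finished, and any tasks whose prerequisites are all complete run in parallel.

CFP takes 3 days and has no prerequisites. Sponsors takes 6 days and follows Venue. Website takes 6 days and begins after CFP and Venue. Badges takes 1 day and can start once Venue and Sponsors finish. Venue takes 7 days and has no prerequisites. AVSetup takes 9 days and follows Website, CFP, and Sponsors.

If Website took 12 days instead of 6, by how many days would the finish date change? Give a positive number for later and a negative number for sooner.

Actual critical path: Venue→Website→AVSetup = 7+6+9 = 22 ⇒ 22 days.
Website lies on that path, so at 12 days the path becomes 28 days.
No other chain overtakes it, so the finish is 28 days.
Change in finish: 28 − 22 = +6 days.

6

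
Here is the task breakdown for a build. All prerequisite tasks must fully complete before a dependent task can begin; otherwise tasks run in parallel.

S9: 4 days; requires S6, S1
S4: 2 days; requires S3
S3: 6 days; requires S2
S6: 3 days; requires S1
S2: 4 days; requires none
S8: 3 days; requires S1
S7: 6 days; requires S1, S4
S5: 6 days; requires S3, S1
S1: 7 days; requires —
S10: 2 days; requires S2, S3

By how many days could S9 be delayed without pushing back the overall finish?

S2→S3→S4→S7 = 4+6+2+6 = 18 sets the makespan at 18 days.
Longest path through S9: 14 days (earliest finish 14, latest finish 18).
Slack of S9 = 14 − 10 = 4 days.

4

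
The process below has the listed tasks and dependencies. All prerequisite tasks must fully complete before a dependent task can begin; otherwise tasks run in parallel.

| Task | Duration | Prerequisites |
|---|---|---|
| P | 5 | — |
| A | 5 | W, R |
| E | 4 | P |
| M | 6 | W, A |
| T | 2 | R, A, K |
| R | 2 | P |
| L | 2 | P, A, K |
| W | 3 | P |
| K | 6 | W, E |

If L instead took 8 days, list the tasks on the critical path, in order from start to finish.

As given, the longest chain is P→W→A→M = 5+3+5+6 = 19, so the finish is 19 days.
The longest path through L is only 17 days, so L has float 2.
New critical path: P→E→K→L = 5+4+6+8 = 23 ⇒ 23 days.

P, E, K, L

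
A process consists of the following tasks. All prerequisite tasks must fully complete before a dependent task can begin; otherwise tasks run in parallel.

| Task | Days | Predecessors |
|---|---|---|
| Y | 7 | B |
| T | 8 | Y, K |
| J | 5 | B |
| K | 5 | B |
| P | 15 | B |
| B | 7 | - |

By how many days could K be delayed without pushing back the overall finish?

2

The longest chain is B→P = 7+15 = 22; overall finish 22 days.
The longest chain containing K totals 20 days.
Float = 22 − 20 = 2.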